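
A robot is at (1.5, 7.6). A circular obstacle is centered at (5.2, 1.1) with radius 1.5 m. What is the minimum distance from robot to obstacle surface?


center_dist = sqrt((1.5-5.2)^2 + (7.6-1.1)^2)
= sqrt(13.69 + 42.25)
= 7.4793
min_dist = center_dist - radius = 7.4793 - 1.5 = 5.9793 m


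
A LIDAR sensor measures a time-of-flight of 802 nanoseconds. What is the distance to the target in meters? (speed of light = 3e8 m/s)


tof = 802 ns = 8.02e-07 s
dist = c * tof / 2
= 3e8 * 8.02e-07 / 2
= 120.3 m


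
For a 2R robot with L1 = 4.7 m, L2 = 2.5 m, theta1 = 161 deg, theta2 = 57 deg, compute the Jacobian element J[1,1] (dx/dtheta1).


J[1,1] = -L1*sin(t1) - L2*sin(t1+t2)
= -4.7*sin(161) - 2.5*sin(218)
= 0.009


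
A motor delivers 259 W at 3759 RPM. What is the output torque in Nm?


omega = 3759 * 2*pi/60 = 393.6416 rad/s
tau = P / omega = 259 / 393.6416
= 0.658 Nm


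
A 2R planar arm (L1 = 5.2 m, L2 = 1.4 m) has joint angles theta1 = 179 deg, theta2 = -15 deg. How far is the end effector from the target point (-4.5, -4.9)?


End effector via forward kinematics:
x = L1*cos(t1) + L2*cos(t1+t2) = -6.545
y = L1*sin(t1) + L2*sin(t1+t2) = 0.4766
Distance to target:
d = sqrt((-4.5 - -6.545)^2 + (-4.9 - 0.4766)^2)
= sqrt(4.1819 + 28.9083)
= 5.7524 m


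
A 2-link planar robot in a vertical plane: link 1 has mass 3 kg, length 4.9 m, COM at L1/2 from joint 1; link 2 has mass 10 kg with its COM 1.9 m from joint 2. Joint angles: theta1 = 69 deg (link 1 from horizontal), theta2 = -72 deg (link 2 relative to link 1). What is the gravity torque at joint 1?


Horizontal distance from joint 1 to link-1 COM:
  x_c1 = (L1/2)*cos(t1) = 2.45 * 0.3584 = 0.878 m
Horizontal distance from joint 1 to link-2 COM:
  x_c2 = L1*cos(t1) + Lc2*cos(t1+t2)
       = 4.9*0.3584 + 1.9*0.9986 = 3.6534 m
tau1 = m1*g*x_c1 + m2*g*x_c2
     = 3*9.81*0.878 + 10*9.81*3.6534
     = 25.8396 + 358.3984
     = 384.238 Nm


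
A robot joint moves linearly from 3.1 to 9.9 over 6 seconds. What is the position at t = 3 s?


s = t/T = 3/6 = 0.5
p(t) = p0 + (pf-p0)*s
= 3.1 + (9.9 - 3.1) * 0.5
= 6.5


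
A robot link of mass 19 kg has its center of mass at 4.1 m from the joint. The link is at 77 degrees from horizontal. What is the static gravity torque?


tau = m*g*L*cos(angle)
= 19 * 9.81 * 4.1 * cos(77 deg)
= 19 * 9.81 * 4.1 * 0.225
= 171.9074 Nm


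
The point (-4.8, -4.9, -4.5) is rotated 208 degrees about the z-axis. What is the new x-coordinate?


Rotation about z-axis: x' = x*cos(theta) - y*sin(theta)
= -4.8 * -0.8829 - -4.9 * -0.4695
= 1.9377


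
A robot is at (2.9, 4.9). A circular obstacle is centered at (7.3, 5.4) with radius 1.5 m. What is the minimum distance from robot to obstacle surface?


center_dist = sqrt((2.9-7.3)^2 + (4.9-5.4)^2)
= sqrt(19.36 + 0.25)
= 4.4283
min_dist = center_dist - radius = 4.4283 - 1.5 = 2.9283 m


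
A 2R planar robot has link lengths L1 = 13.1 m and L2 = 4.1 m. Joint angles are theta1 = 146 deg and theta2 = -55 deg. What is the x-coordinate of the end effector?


Convert angles to radians: theta1 = 2.5482, theta2 = -0.9599
x = L1*cos(theta1) + L2*cos(theta1+theta2)
x = -10.8604 + -0.0716
x = -10.9319


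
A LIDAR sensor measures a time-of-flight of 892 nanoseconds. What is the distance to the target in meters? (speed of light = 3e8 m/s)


tof = 892 ns = 8.92e-07 s
dist = c * tof / 2
= 3e8 * 8.92e-07 / 2
= 133.8 m


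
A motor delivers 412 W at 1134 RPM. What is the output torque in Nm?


omega = 1134 * 2*pi/60 = 118.7522 rad/s
tau = P / omega = 412 / 118.7522
= 3.4694 Nm


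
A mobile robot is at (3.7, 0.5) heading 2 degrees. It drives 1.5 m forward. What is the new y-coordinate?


y_new = y0 + d*sin(theta)
= 0.5 + 1.5*sin(2)
= 0.5 + 0.0523
= 0.5523


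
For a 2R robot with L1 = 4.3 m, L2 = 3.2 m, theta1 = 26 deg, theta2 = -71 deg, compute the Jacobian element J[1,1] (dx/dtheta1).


J[1,1] = -L1*sin(t1) - L2*sin(t1+t2)
= -4.3*sin(26) - 3.2*sin(-45)
= 0.3777


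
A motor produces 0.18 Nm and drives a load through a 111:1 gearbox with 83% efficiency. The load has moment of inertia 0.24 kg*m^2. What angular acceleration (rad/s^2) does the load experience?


tau_out = tau_motor * N * eta
= 0.18 * 111 * 0.83 = 16.5834 Nm
alpha = tau_out / I = 16.5834 / 0.24
= 69.0975 rad/s^2


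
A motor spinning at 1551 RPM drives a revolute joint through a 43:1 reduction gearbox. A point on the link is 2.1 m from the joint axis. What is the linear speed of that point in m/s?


omega_motor = 1551 * 2*pi/60 = 162.4203 rad/s
omega_joint = omega_motor / 43 = 3.7772 rad/s
v = omega_joint * r = 3.7772 * 2.1
= 7.9322 m/s


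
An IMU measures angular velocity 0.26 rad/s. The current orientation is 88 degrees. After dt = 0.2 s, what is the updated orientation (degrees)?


delta_theta = w * dt = 0.26 * 0.2 = 0.052 rad
= 2.9794 deg
theta_new = 88 + 2.9794 = 90.9794 deg


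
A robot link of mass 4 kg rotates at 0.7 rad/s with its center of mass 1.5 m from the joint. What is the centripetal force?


F = m * omega^2 * r
= 4 * 0.7^2 * 1.5
= 4 * 0.49 * 1.5
= 2.94 N


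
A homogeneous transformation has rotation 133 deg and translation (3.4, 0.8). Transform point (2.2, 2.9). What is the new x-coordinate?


x' = cos(theta)*px - sin(theta)*py + tx
= -0.682*2.2 - 0.7314*2.9 + 3.4
= -0.2213


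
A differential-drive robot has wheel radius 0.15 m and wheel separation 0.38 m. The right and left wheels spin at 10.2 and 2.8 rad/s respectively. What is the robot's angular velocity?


vR = r*wR = 0.15*10.2 = 1.53 m/s
vL = r*wL = 0.15*2.8 = 0.42 m/s
v = (vR+vL)/2 = 0.975 m/s
omega = (vR-vL)/L = 2.9211 rad/s
angular velocity = 2.9211 rad/s


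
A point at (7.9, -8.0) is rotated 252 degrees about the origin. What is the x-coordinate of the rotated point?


x' = x*cos(theta) - y*sin(theta)
cos(252 deg) = -0.309, sin(252 deg) = -0.9511
x' = 7.9 * -0.309 - -8.0 * -0.9511
= -2.4412 - 7.6085
= -10.0497


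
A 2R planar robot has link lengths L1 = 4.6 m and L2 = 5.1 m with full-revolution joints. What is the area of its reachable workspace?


r_max = L1 + L2 = 9.7 m
r_min = |L1 - L2| = 0.5 m
Area = pi*(r_max^2 - r_min^2)
= pi*(94.09 - 0.25)
= pi * 93.84
= 294.8071 m^2


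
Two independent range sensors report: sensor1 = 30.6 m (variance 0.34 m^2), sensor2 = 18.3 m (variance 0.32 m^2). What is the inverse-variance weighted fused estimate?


w1 = (1/var1) / (1/var1 + 1/var2)
   = 2.9412 / (2.9412 + 3.125) = 0.4848
w2 = 1 - w1 = 0.5152
fused = w1*s1 + w2*s2 = 14.8364 + 9.4273
= 24.2636 m


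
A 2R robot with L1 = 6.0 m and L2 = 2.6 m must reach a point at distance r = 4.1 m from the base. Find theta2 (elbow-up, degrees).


cos(theta2) = (r^2 - L1^2 - L2^2) / (2*L1*L2)
cos(theta2) = (16.81 - 36.0 - 6.76) / 31.2
cos(theta2) = -0.831731
theta2 = 146.2769 degrees


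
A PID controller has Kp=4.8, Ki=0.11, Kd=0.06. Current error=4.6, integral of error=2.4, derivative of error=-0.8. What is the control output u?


u = Kp*e + Ki*int(e) + Kd*de/dt
= 4.8*4.6 + 0.11*2.4 + 0.06*(-0.8)
= 22.08 + 0.264 + -0.048
= 22.296


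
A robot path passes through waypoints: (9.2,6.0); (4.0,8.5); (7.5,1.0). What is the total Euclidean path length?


Segment lengths:
  seg1 = sqrt((-5.2)^2 + (2.5)^2) = 5.7697
  seg2 = sqrt((3.5)^2 + (-7.5)^2) = 8.2765
Total = 14.0462


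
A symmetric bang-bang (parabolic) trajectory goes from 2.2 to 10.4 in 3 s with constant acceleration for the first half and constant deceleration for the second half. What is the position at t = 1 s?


Symmetric rest-to-rest: each phase covers (pf-p0)/2 in time T/2. 0.5*a*(T/2)^2 = (pf-p0)/2 => a = 4*(pf-p0)/T^2
a = 4*(10.4-2.2)/3^2 = 3.6444
t = 1 is in the acceleration phase (t <= T/2).
p = p0 + 0.5*a*t^2 = 2.2 + 0.5*3.6444*1^2
= 4.0222


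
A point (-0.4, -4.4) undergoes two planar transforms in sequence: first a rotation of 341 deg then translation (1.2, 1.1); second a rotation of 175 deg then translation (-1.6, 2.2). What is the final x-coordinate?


After transform 1:
x1 = cos(341)*-0.4 - sin(341)*-4.4 + 1.2 = -0.6107
y1 = sin(341)*-0.4 + cos(341)*-4.4 + 1.1 = -2.9301
After transform 2:
x2 = cos(175)*-0.6107 - sin(175)*-2.9301 + -1.6
= -0.7362


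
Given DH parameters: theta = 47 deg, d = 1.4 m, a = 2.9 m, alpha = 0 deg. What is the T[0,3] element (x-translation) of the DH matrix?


T[0,3] = a * cos(theta)
= 2.9 * cos(47 deg)
= 2.9 * 0.682
= 1.9778


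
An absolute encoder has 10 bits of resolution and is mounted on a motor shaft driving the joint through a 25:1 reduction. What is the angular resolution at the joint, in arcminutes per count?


counts = 2^10 = 1024
effective counts at joint = 1024 * 25 = 25600
resolution = 360*60 / 25600
= 0.8438 arcmin/count


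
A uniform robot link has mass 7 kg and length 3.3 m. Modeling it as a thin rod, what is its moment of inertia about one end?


I = (1/3) * m * L^2
= (1/3) * 7 * 3.3^2
= 0.333333 * 7 * 10.89
= 25.41 kg*m^2


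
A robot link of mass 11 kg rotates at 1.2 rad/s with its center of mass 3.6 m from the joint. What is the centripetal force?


F = m * omega^2 * r
= 11 * 1.2^2 * 3.6
= 11 * 1.44 * 3.6
= 57.024 N


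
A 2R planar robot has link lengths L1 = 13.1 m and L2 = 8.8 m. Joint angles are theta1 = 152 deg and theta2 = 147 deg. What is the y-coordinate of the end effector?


Convert angles to radians: theta1 = 2.6529, theta2 = 2.5656
y = L1*sin(theta1) + L2*sin(theta1+theta2)
y = 6.1501 + -7.6967
y = -1.5466


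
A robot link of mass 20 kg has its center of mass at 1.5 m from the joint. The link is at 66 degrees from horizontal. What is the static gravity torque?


tau = m*g*L*cos(angle)
= 20 * 9.81 * 1.5 * cos(66 deg)
= 20 * 9.81 * 1.5 * 0.4067
= 119.7026 Nm


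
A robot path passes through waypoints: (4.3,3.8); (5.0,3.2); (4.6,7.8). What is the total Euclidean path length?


Segment lengths:
  seg1 = sqrt((0.7)^2 + (-0.6)^2) = 0.922
  seg2 = sqrt((-0.4)^2 + (4.6)^2) = 4.6174
Total = 5.5393


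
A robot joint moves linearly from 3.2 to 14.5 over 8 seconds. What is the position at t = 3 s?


s = t/T = 3/8 = 0.375
p(t) = p0 + (pf-p0)*s
= 3.2 + (14.5 - 3.2) * 0.375
= 7.4375


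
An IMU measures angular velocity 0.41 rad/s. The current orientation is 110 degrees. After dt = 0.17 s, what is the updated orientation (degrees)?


delta_theta = w * dt = 0.41 * 0.17 = 0.0697 rad
= 3.9935 deg
theta_new = 110 + 3.9935 = 113.9935 deg


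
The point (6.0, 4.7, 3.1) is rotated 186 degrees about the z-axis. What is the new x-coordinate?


Rotation about z-axis: x' = x*cos(theta) - y*sin(theta)
= 6.0 * -0.9945 - 4.7 * -0.1045
= -5.4758


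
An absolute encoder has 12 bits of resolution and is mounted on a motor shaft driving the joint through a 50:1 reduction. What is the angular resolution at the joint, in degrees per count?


counts = 2^12 = 4096
effective counts at joint = 4096 * 50 = 204800
resolution = 360 / 204800
= 0.0018 deg/count


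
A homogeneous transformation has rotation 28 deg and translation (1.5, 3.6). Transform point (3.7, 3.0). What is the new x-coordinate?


x' = cos(theta)*px - sin(theta)*py + tx
= 0.8829*3.7 - 0.4695*3.0 + 1.5
= 3.3585


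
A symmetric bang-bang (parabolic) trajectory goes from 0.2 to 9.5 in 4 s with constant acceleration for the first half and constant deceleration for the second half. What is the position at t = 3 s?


Symmetric rest-to-rest: each phase covers (pf-p0)/2 in time T/2. 0.5*a*(T/2)^2 = (pf-p0)/2 => a = 4*(pf-p0)/T^2
a = 4*(9.5-0.2)/4^2 = 2.325
t = 3 is in the deceleration phase (t > T/2).
p = pf - 0.5*a*(T-t)^2 = 9.5 - 0.5*2.325*1^2
= 8.3375


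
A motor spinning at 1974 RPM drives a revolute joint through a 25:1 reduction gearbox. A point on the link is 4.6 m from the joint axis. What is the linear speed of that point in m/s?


omega_motor = 1974 * 2*pi/60 = 206.7168 rad/s
omega_joint = omega_motor / 25 = 8.2687 rad/s
v = omega_joint * r = 8.2687 * 4.6
= 38.0359 m/s


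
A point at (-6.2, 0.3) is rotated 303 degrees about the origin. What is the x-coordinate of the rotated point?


x' = x*cos(theta) - y*sin(theta)
cos(303 deg) = 0.5446, sin(303 deg) = -0.8387
x' = -6.2 * 0.5446 - 0.3 * -0.8387
= -3.3768 - -0.2516
= -3.1252


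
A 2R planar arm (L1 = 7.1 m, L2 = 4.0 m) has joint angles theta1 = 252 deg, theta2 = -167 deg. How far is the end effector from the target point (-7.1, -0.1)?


End effector via forward kinematics:
x = L1*cos(t1) + L2*cos(t1+t2) = -1.8454
y = L1*sin(t1) + L2*sin(t1+t2) = -2.7677
Distance to target:
d = sqrt((-7.1 - -1.8454)^2 + (-0.1 - -2.7677)^2)
= sqrt(27.6108 + 7.1167)
= 5.893 m


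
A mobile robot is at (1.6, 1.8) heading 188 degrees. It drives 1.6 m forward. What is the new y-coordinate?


y_new = y0 + d*sin(theta)
= 1.8 + 1.6*sin(188)
= 1.8 + -0.2227
= 1.5773


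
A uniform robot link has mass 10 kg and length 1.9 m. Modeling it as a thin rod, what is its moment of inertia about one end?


I = (1/3) * m * L^2
= (1/3) * 10 * 1.9^2
= 0.333333 * 10 * 3.61
= 12.0333 kg*m^2


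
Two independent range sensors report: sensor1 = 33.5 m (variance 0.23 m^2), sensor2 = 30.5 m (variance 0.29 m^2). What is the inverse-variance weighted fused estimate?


w1 = (1/var1) / (1/var1 + 1/var2)
   = 4.3478 / (4.3478 + 3.4483) = 0.5577
w2 = 1 - w1 = 0.4423
fused = w1*s1 + w2*s2 = 18.6827 + 13.4904
= 32.1731 m


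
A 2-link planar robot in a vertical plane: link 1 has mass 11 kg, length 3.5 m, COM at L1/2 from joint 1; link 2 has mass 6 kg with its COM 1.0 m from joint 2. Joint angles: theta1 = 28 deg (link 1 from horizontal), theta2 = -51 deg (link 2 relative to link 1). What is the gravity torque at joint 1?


Horizontal distance from joint 1 to link-1 COM:
  x_c1 = (L1/2)*cos(t1) = 1.75 * 0.8829 = 1.5452 m
Horizontal distance from joint 1 to link-2 COM:
  x_c2 = L1*cos(t1) + Lc2*cos(t1+t2)
       = 3.5*0.8829 + 1.0*0.9205 = 4.0108 m
tau1 = m1*g*x_c1 + m2*g*x_c2
     = 11*9.81*1.5452 + 6*9.81*4.0108
     = 166.738 + 236.0769
     = 402.815 Nm


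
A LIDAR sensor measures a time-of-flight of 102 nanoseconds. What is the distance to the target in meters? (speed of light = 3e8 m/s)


tof = 102 ns = 1.02e-07 s
dist = c * tof / 2
= 3e8 * 1.02e-07 / 2
= 15.3 m


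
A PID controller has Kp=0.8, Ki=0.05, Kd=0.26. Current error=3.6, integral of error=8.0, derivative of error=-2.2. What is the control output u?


u = Kp*e + Ki*int(e) + Kd*de/dt
= 0.8*3.6 + 0.05*8.0 + 0.26*(-2.2)
= 2.88 + 0.4 + -0.572
= 2.708


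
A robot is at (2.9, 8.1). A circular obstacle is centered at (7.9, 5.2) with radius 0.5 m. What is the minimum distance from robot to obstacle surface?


center_dist = sqrt((2.9-7.9)^2 + (8.1-5.2)^2)
= sqrt(25.0 + 8.41)
= 5.7801
min_dist = center_dist - radius = 5.7801 - 0.5 = 5.2801 m


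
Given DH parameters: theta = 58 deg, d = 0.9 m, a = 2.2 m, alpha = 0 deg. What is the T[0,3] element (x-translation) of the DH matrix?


T[0,3] = a * cos(theta)
= 2.2 * cos(58 deg)
= 2.2 * 0.5299
= 1.1658


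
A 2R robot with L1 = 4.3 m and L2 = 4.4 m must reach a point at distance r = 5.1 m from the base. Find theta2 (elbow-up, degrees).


cos(theta2) = (r^2 - L1^2 - L2^2) / (2*L1*L2)
cos(theta2) = (26.01 - 18.49 - 19.36) / 37.84
cos(theta2) = -0.312896
theta2 = 108.2339 degrees


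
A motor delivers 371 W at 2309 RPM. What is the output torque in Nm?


omega = 2309 * 2*pi/60 = 241.7979 rad/s
tau = P / omega = 371 / 241.7979
= 1.5343 Nm


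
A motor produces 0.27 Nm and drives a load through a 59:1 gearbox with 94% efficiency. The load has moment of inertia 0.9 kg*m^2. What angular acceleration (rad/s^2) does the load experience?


tau_out = tau_motor * N * eta
= 0.27 * 59 * 0.94 = 14.9742 Nm
alpha = tau_out / I = 14.9742 / 0.9
= 16.638 rad/s^2


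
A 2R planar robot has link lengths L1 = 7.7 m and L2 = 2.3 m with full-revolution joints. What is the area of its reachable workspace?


r_max = L1 + L2 = 10.0 m
r_min = |L1 - L2| = 5.4 m
Area = pi*(r_max^2 - r_min^2)
= pi*(100.0 - 29.16)
= pi * 70.84
= 222.5504 m^2


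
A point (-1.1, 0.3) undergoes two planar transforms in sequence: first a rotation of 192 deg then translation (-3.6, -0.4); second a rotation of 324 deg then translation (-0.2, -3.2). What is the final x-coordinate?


After transform 1:
x1 = cos(192)*-1.1 - sin(192)*0.3 + -3.6 = -2.4617
y1 = sin(192)*-1.1 + cos(192)*0.3 + -0.4 = -0.4647
After transform 2:
x2 = cos(324)*-2.4617 - sin(324)*-0.4647 + -0.2
= -2.4647


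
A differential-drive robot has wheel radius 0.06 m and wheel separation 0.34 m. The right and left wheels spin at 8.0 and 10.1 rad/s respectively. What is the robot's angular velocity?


vR = r*wR = 0.06*8.0 = 0.48 m/s
vL = r*wL = 0.06*10.1 = 0.606 m/s
v = (vR+vL)/2 = 0.543 m/s
omega = (vR-vL)/L = -0.3706 rad/s
angular velocity = -0.3706 rad/s


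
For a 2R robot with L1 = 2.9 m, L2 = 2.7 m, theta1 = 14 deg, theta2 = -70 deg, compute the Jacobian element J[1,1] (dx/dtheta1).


J[1,1] = -L1*sin(t1) - L2*sin(t1+t2)
= -2.9*sin(14) - 2.7*sin(-56)
= 1.5368


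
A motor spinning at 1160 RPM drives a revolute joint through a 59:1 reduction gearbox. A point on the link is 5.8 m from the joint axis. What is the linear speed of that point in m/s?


omega_motor = 1160 * 2*pi/60 = 121.4749 rad/s
omega_joint = omega_motor / 59 = 2.0589 rad/s
v = omega_joint * r = 2.0589 * 5.8
= 11.9416 m/s


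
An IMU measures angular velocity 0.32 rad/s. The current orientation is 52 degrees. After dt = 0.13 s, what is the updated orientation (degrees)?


delta_theta = w * dt = 0.32 * 0.13 = 0.0416 rad
= 2.3835 deg
theta_new = 52 + 2.3835 = 54.3835 deg


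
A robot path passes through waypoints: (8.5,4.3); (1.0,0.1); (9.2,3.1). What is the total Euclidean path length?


Segment lengths:
  seg1 = sqrt((-7.5)^2 + (-4.2)^2) = 8.5959
  seg2 = sqrt((8.2)^2 + (3.0)^2) = 8.7316
Total = 17.3275


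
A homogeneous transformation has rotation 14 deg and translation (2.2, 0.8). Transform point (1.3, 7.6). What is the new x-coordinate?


x' = cos(theta)*px - sin(theta)*py + tx
= 0.9703*1.3 - 0.2419*7.6 + 2.2
= 1.6228


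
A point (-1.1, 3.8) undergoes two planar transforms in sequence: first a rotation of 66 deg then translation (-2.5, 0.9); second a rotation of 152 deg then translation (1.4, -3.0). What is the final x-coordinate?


After transform 1:
x1 = cos(66)*-1.1 - sin(66)*3.8 + -2.5 = -6.4189
y1 = sin(66)*-1.1 + cos(66)*3.8 + 0.9 = 1.4407
After transform 2:
x2 = cos(152)*-6.4189 - sin(152)*1.4407 + 1.4
= 6.3912


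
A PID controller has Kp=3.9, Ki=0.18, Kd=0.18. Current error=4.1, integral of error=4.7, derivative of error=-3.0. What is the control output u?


u = Kp*e + Ki*int(e) + Kd*de/dt
= 3.9*4.1 + 0.18*4.7 + 0.18*(-3.0)
= 15.99 + 0.846 + -0.54
= 16.296


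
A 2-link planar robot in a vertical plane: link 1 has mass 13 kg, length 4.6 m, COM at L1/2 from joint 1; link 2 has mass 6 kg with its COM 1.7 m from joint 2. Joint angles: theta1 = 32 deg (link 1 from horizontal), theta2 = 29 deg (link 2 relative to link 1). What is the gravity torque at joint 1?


Horizontal distance from joint 1 to link-1 COM:
  x_c1 = (L1/2)*cos(t1) = 2.3 * 0.848 = 1.9505 m
Horizontal distance from joint 1 to link-2 COM:
  x_c2 = L1*cos(t1) + Lc2*cos(t1+t2)
       = 4.6*0.848 + 1.7*0.4848 = 4.7252 m
tau1 = m1*g*x_c1 + m2*g*x_c2
     = 13*9.81*1.9505 + 6*9.81*4.7252
     = 248.7486 + 278.1251
     = 526.8738 Nm


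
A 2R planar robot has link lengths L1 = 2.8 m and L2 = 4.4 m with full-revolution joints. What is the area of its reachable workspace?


r_max = L1 + L2 = 7.2 m
r_min = |L1 - L2| = 1.6 m
Area = pi*(r_max^2 - r_min^2)
= pi*(51.84 - 2.56)
= pi * 49.28
= 154.8177 m^2


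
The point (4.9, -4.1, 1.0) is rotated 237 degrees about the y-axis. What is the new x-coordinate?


Rotation about y-axis: x' = x*cos(theta) + z*sin(theta)
= 4.9 * -0.5446 + 1.0 * -0.8387
= -3.5074


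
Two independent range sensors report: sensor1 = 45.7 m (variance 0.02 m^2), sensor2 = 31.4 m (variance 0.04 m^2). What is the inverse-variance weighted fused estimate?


w1 = (1/var1) / (1/var1 + 1/var2)
   = 50.0 / (50.0 + 25.0) = 0.6667
w2 = 1 - w1 = 0.3333
fused = w1*s1 + w2*s2 = 30.4667 + 10.4667
= 40.9333 m


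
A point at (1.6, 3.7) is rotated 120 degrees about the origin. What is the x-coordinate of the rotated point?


x' = x*cos(theta) - y*sin(theta)
cos(120 deg) = -0.5, sin(120 deg) = 0.866
x' = 1.6 * -0.5 - 3.7 * 0.866
= -0.8 - 3.2043
= -4.0043


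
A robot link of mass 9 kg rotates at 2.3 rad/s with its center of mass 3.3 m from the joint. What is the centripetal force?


F = m * omega^2 * r
= 9 * 2.3^2 * 3.3
= 9 * 5.29 * 3.3
= 157.113 N


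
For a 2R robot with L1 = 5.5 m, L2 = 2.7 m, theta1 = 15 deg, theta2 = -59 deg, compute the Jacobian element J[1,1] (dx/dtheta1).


J[1,1] = -L1*sin(t1) - L2*sin(t1+t2)
= -5.5*sin(15) - 2.7*sin(-44)
= 0.4521


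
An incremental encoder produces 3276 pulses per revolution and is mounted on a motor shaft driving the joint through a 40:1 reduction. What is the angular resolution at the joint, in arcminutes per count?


counts per rev = 3276
effective counts at joint = 3276 * 40 = 131040
resolution = 360*60 / 131040
= 0.1648 arcmin/count


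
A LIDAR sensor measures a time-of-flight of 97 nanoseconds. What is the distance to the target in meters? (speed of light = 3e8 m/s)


tof = 97 ns = 9.7e-08 s
dist = c * tof / 2
= 3e8 * 9.7e-08 / 2
= 14.55 m


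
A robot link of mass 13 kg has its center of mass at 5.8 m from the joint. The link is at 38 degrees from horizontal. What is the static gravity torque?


tau = m*g*L*cos(angle)
= 13 * 9.81 * 5.8 * cos(38 deg)
= 13 * 9.81 * 5.8 * 0.788
= 582.8711 Nm


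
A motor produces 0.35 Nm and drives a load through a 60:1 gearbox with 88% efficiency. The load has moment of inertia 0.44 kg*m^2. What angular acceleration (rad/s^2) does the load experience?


tau_out = tau_motor * N * eta
= 0.35 * 60 * 0.88 = 18.48 Nm
alpha = tau_out / I = 18.48 / 0.44
= 42.0 rad/s^2


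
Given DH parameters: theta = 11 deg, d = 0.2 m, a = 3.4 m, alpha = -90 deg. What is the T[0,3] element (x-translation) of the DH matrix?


T[0,3] = a * cos(theta)
= 3.4 * cos(11 deg)
= 3.4 * 0.9816
= 3.3375


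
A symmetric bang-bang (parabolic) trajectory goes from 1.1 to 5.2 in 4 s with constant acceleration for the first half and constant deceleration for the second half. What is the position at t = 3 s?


Symmetric rest-to-rest: each phase covers (pf-p0)/2 in time T/2. 0.5*a*(T/2)^2 = (pf-p0)/2 => a = 4*(pf-p0)/T^2
a = 4*(5.2-1.1)/4^2 = 1.025
t = 3 is in the deceleration phase (t > T/2).
p = pf - 0.5*a*(T-t)^2 = 5.2 - 0.5*1.025*1^2
= 4.6875


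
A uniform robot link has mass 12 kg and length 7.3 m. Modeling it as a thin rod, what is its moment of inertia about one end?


I = (1/3) * m * L^2
= (1/3) * 12 * 7.3^2
= 0.333333 * 12 * 53.29
= 213.16 kg*m^2


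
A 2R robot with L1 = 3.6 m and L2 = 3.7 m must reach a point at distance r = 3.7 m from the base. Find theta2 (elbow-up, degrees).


cos(theta2) = (r^2 - L1^2 - L2^2) / (2*L1*L2)
cos(theta2) = (13.69 - 12.96 - 13.69) / 26.64
cos(theta2) = -0.486486
theta2 = 119.1099 degrees


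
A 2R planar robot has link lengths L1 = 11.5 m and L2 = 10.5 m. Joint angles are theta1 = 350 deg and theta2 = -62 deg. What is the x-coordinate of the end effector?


Convert angles to radians: theta1 = 6.1087, theta2 = -1.0821
x = L1*cos(theta1) + L2*cos(theta1+theta2)
x = 11.3253 + 3.2447
x = 14.57


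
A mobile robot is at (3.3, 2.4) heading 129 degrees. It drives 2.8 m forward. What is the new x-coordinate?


x_new = x0 + d*cos(theta)
= 3.3 + 2.8*cos(129)
= 3.3 + -1.7621
= 1.5379


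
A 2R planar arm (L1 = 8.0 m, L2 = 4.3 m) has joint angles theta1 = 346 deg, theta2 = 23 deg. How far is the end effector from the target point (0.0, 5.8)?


End effector via forward kinematics:
x = L1*cos(t1) + L2*cos(t1+t2) = 12.0094
y = L1*sin(t1) + L2*sin(t1+t2) = -1.2627
Distance to target:
d = sqrt((0.0 - 12.0094)^2 + (5.8 - -1.2627)^2)
= sqrt(144.2263 + 49.8818)
= 13.9323 m


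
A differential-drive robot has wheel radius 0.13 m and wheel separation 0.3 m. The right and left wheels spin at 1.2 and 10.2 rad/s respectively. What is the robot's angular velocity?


vR = r*wR = 0.13*1.2 = 0.156 m/s
vL = r*wL = 0.13*10.2 = 1.326 m/s
v = (vR+vL)/2 = 0.741 m/s
omega = (vR-vL)/L = -3.9 rad/s
angular velocity = -3.9 rad/s


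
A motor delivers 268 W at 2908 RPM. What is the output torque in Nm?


omega = 2908 * 2*pi/60 = 304.525 rad/s
tau = P / omega = 268 / 304.525
= 0.8801 Nm


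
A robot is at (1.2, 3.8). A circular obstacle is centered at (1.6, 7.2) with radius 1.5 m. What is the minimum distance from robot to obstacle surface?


center_dist = sqrt((1.2-1.6)^2 + (3.8-7.2)^2)
= sqrt(0.16 + 11.56)
= 3.4234
min_dist = center_dist - radius = 3.4234 - 1.5 = 1.9234 m


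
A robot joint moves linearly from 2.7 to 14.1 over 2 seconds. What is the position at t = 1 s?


s = t/T = 1/2 = 0.5
p(t) = p0 + (pf-p0)*s
= 2.7 + (14.1 - 2.7) * 0.5
= 8.4


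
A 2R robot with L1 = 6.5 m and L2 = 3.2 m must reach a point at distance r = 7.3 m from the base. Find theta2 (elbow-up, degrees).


cos(theta2) = (r^2 - L1^2 - L2^2) / (2*L1*L2)
cos(theta2) = (53.29 - 42.25 - 10.24) / 41.6
cos(theta2) = 0.019231
theta2 = 88.8981 degrees


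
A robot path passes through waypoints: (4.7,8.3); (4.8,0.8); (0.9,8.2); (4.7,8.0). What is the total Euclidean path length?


Segment lengths:
  seg1 = sqrt((0.1)^2 + (-7.5)^2) = 7.5007
  seg2 = sqrt((-3.9)^2 + (7.4)^2) = 8.3648
  seg3 = sqrt((3.8)^2 + (-0.2)^2) = 3.8053
Total = 19.6707


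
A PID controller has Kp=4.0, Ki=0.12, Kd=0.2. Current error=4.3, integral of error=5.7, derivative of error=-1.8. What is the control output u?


u = Kp*e + Ki*int(e) + Kd*de/dt
= 4.0*4.3 + 0.12*5.7 + 0.2*(-1.8)
= 17.2 + 0.684 + -0.36
= 17.524


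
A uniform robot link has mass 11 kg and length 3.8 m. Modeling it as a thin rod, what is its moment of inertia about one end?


I = (1/3) * m * L^2
= (1/3) * 11 * 3.8^2
= 0.333333 * 11 * 14.44
= 52.9467 kg*m^2


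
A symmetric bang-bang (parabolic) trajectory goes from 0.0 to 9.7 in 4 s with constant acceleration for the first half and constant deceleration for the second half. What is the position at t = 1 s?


Symmetric rest-to-rest: each phase covers (pf-p0)/2 in time T/2. 0.5*a*(T/2)^2 = (pf-p0)/2 => a = 4*(pf-p0)/T^2
a = 4*(9.7-0.0)/4^2 = 2.425
t = 1 is in the acceleration phase (t <= T/2).
p = p0 + 0.5*a*t^2 = 0.0 + 0.5*2.425*1^2
= 1.2125


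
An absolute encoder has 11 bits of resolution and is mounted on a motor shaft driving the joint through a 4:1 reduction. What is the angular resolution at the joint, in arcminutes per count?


counts = 2^11 = 2048
effective counts at joint = 2048 * 4 = 8192
resolution = 360*60 / 8192
= 2.6367 arcmin/count


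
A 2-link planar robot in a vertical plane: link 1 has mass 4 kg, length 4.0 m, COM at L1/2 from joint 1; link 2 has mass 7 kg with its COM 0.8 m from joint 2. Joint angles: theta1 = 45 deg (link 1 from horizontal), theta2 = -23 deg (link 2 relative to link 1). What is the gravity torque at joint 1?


Horizontal distance from joint 1 to link-1 COM:
  x_c1 = (L1/2)*cos(t1) = 2.0 * 0.7071 = 1.4142 m
Horizontal distance from joint 1 to link-2 COM:
  x_c2 = L1*cos(t1) + Lc2*cos(t1+t2)
       = 4.0*0.7071 + 0.8*0.9272 = 3.5702 m
tau1 = m1*g*x_c1 + m2*g*x_c2
     = 4*9.81*1.4142 + 7*9.81*3.5702
     = 55.4937 + 245.1639
     = 300.6576 Nm


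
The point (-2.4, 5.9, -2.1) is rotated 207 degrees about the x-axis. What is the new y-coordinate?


Rotation about x-axis: y' = y*cos(theta) - z*sin(theta)
= 5.9 * -0.891 - -2.1 * -0.454
= -6.2103


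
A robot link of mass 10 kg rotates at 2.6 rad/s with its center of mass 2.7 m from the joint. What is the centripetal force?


F = m * omega^2 * r
= 10 * 2.6^2 * 2.7
= 10 * 6.76 * 2.7
= 182.52 N


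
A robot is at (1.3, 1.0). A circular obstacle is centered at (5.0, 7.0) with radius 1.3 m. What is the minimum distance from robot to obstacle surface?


center_dist = sqrt((1.3-5.0)^2 + (1.0-7.0)^2)
= sqrt(13.69 + 36.0)
= 7.0491
min_dist = center_dist - radius = 7.0491 - 1.3 = 5.7491 m


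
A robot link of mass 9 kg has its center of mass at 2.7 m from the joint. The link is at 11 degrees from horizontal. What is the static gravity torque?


tau = m*g*L*cos(angle)
= 9 * 9.81 * 2.7 * cos(11 deg)
= 9 * 9.81 * 2.7 * 0.9816
= 234.0032 Nm


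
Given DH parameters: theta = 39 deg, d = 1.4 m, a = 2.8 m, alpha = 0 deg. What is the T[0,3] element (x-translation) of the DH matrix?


T[0,3] = a * cos(theta)
= 2.8 * cos(39 deg)
= 2.8 * 0.7771
= 2.176


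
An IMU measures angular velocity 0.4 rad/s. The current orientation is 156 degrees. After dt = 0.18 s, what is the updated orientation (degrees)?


delta_theta = w * dt = 0.4 * 0.18 = 0.072 rad
= 4.1253 deg
theta_new = 156 + 4.1253 = 160.1253 deg


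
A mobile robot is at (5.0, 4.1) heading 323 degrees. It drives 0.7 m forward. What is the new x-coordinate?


x_new = x0 + d*cos(theta)
= 5.0 + 0.7*cos(323)
= 5.0 + 0.559
= 5.559


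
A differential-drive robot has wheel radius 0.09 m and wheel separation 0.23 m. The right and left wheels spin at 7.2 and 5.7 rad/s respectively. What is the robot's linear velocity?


vR = r*wR = 0.09*7.2 = 0.648 m/s
vL = r*wL = 0.09*5.7 = 0.513 m/s
v = (vR+vL)/2 = 0.5805 m/s
omega = (vR-vL)/L = 0.587 rad/s
linear velocity = 0.5805 m/s


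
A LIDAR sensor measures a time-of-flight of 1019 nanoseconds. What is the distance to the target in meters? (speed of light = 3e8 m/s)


tof = 1019 ns = 1.019e-06 s
dist = c * tof / 2
= 3e8 * 1.019e-06 / 2
= 152.85 m


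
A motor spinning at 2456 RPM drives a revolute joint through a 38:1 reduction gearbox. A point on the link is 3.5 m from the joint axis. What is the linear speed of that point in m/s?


omega_motor = 2456 * 2*pi/60 = 257.1917 rad/s
omega_joint = omega_motor / 38 = 6.7682 rad/s
v = omega_joint * r = 6.7682 * 3.5
= 23.6887 m/s


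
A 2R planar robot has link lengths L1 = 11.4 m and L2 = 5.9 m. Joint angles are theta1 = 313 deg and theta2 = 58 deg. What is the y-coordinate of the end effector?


Convert angles to radians: theta1 = 5.4629, theta2 = 1.0123
y = L1*sin(theta1) + L2*sin(theta1+theta2)
y = -8.3374 + 1.1258
y = -7.2117


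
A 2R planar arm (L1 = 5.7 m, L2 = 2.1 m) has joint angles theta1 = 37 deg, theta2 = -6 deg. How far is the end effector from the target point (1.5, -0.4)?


End effector via forward kinematics:
x = L1*cos(t1) + L2*cos(t1+t2) = 6.3523
y = L1*sin(t1) + L2*sin(t1+t2) = 4.5119
Distance to target:
d = sqrt((1.5 - 6.3523)^2 + (-0.4 - 4.5119)^2)
= sqrt(23.5446 + 24.127)
= 6.9045 m


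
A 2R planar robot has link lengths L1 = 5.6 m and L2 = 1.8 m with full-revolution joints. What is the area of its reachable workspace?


r_max = L1 + L2 = 7.4 m
r_min = |L1 - L2| = 3.8 m
Area = pi*(r_max^2 - r_min^2)
= pi*(54.76 - 14.44)
= pi * 40.32
= 126.669 m^2


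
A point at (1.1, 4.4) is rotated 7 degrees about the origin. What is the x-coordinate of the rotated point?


x' = x*cos(theta) - y*sin(theta)
cos(7 deg) = 0.9925, sin(7 deg) = 0.1219
x' = 1.1 * 0.9925 - 4.4 * 0.1219
= 1.0918 - 0.5362
= 0.5556


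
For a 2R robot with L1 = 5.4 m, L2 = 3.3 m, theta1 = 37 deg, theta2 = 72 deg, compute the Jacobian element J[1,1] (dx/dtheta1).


J[1,1] = -L1*sin(t1) - L2*sin(t1+t2)
= -5.4*sin(37) - 3.3*sin(109)
= -6.37


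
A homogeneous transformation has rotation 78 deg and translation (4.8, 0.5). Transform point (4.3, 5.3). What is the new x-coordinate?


x' = cos(theta)*px - sin(theta)*py + tx
= 0.2079*4.3 - 0.9781*5.3 + 4.8
= 0.5098


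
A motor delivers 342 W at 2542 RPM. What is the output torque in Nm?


omega = 2542 * 2*pi/60 = 266.1976 rad/s
tau = P / omega = 342 / 266.1976
= 1.2848 Nm


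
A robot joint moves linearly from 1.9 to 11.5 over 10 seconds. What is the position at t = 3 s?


s = t/T = 3/10 = 0.3
p(t) = p0 + (pf-p0)*s
= 1.9 + (11.5 - 1.9) * 0.3
= 4.78


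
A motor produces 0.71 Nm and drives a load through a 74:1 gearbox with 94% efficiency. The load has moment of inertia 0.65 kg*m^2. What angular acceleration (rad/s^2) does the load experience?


tau_out = tau_motor * N * eta
= 0.71 * 74 * 0.94 = 49.3876 Nm
alpha = tau_out / I = 49.3876 / 0.65
= 75.9809 rad/s^2


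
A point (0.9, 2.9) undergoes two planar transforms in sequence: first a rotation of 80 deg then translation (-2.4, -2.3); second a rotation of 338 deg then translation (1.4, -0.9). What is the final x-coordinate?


After transform 1:
x1 = cos(80)*0.9 - sin(80)*2.9 + -2.4 = -5.0997
y1 = sin(80)*0.9 + cos(80)*2.9 + -2.3 = -0.9101
After transform 2:
x2 = cos(338)*-5.0997 - sin(338)*-0.9101 + 1.4
= -3.6692


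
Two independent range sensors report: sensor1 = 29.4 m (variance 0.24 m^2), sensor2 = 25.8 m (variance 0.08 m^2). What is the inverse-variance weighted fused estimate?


w1 = (1/var1) / (1/var1 + 1/var2)
   = 4.1667 / (4.1667 + 12.5) = 0.25
w2 = 1 - w1 = 0.75
fused = w1*s1 + w2*s2 = 7.35 + 19.35
= 26.7 m


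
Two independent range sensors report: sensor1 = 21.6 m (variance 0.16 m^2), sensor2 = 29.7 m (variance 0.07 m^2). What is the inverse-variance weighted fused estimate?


w1 = (1/var1) / (1/var1 + 1/var2)
   = 6.25 / (6.25 + 14.2857) = 0.3043
w2 = 1 - w1 = 0.6957
fused = w1*s1 + w2*s2 = 6.5739 + 20.6609
= 27.2348 m


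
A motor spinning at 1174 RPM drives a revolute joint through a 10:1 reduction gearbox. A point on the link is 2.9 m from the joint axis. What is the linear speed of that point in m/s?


omega_motor = 1174 * 2*pi/60 = 122.941 rad/s
omega_joint = omega_motor / 10 = 12.2941 rad/s
v = omega_joint * r = 12.2941 * 2.9
= 35.6529 m/s


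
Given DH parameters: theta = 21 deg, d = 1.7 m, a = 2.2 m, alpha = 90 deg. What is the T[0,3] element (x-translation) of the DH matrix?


T[0,3] = a * cos(theta)
= 2.2 * cos(21 deg)
= 2.2 * 0.9336
= 2.0539


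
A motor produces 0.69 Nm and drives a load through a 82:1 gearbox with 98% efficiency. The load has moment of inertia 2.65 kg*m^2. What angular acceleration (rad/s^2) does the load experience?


tau_out = tau_motor * N * eta
= 0.69 * 82 * 0.98 = 55.4484 Nm
alpha = tau_out / I = 55.4484 / 2.65
= 20.9239 rad/s^2


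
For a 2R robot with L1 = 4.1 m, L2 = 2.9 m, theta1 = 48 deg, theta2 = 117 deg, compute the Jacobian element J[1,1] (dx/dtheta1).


J[1,1] = -L1*sin(t1) - L2*sin(t1+t2)
= -4.1*sin(48) - 2.9*sin(165)
= -3.7975


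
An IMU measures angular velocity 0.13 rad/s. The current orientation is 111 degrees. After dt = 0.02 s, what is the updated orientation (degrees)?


delta_theta = w * dt = 0.13 * 0.02 = 0.0026 rad
= 0.149 deg
theta_new = 111 + 0.149 = 111.149 deg


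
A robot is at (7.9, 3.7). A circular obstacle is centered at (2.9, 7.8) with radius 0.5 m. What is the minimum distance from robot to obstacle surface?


center_dist = sqrt((7.9-2.9)^2 + (3.7-7.8)^2)
= sqrt(25.0 + 16.81)
= 6.4661
min_dist = center_dist - radius = 6.4661 - 0.5 = 5.9661 m


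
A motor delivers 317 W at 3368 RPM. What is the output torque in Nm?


omega = 3368 * 2*pi/60 = 352.6961 rad/s
tau = P / omega = 317 / 352.6961
= 0.8988 Nm


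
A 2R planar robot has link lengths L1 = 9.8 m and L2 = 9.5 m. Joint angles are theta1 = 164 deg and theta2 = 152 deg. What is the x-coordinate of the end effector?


Convert angles to radians: theta1 = 2.8623, theta2 = 2.6529
x = L1*cos(theta1) + L2*cos(theta1+theta2)
x = -9.4204 + 6.8337
x = -2.5866


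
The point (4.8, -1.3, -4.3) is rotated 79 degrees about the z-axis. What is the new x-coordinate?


Rotation about z-axis: x' = x*cos(theta) - y*sin(theta)
= 4.8 * 0.1908 - -1.3 * 0.9816
= 2.192


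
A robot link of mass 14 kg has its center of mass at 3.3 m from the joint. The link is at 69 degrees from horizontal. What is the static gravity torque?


tau = m*g*L*cos(angle)
= 14 * 9.81 * 3.3 * cos(69 deg)
= 14 * 9.81 * 3.3 * 0.3584
= 162.4202 Nm


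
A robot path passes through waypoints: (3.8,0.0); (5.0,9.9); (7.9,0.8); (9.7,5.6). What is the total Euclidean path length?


Segment lengths:
  seg1 = sqrt((1.2)^2 + (9.9)^2) = 9.9725
  seg2 = sqrt((2.9)^2 + (-9.1)^2) = 9.5509
  seg3 = sqrt((1.8)^2 + (4.8)^2) = 5.1264
Total = 24.6498


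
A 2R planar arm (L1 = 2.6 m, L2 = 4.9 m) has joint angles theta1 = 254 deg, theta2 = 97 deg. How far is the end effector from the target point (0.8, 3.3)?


End effector via forward kinematics:
x = L1*cos(t1) + L2*cos(t1+t2) = 4.123
y = L1*sin(t1) + L2*sin(t1+t2) = -3.2658
Distance to target:
d = sqrt((0.8 - 4.123)^2 + (3.3 - -3.2658)^2)
= sqrt(11.0424 + 43.1099)
= 7.3588 m


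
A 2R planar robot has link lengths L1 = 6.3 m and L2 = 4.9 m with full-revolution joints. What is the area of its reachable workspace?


r_max = L1 + L2 = 11.2 m
r_min = |L1 - L2| = 1.4 m
Area = pi*(r_max^2 - r_min^2)
= pi*(125.44 - 1.96)
= pi * 123.48
= 387.9239 m^2


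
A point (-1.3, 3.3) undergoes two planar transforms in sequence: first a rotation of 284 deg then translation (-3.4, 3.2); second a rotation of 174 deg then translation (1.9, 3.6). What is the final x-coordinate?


After transform 1:
x1 = cos(284)*-1.3 - sin(284)*3.3 + -3.4 = -0.5125
y1 = sin(284)*-1.3 + cos(284)*3.3 + 3.2 = 5.2597
After transform 2:
x2 = cos(174)*-0.5125 - sin(174)*5.2597 + 1.9
= 1.8599


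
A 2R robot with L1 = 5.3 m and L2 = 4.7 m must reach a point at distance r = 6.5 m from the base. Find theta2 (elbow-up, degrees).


cos(theta2) = (r^2 - L1^2 - L2^2) / (2*L1*L2)
cos(theta2) = (42.25 - 28.09 - 22.09) / 49.82
cos(theta2) = -0.159173
theta2 = 99.1589 degrees


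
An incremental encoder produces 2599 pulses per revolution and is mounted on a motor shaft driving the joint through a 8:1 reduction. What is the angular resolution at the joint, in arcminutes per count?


counts per rev = 2599
effective counts at joint = 2599 * 8 = 20792
resolution = 360*60 / 20792
= 1.0389 arcmin/count


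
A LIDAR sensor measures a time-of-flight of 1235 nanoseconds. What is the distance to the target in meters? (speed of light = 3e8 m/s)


tof = 1235 ns = 1.235e-06 s
dist = c * tof / 2
= 3e8 * 1.235e-06 / 2
= 185.25 m


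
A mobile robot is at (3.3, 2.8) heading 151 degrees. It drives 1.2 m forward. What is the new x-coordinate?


x_new = x0 + d*cos(theta)
= 3.3 + 1.2*cos(151)
= 3.3 + -1.0495
= 2.2505


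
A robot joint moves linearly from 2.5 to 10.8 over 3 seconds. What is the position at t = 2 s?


s = t/T = 2/3 = 0.6667
p(t) = p0 + (pf-p0)*s
= 2.5 + (10.8 - 2.5) * 0.6667
= 8.0333


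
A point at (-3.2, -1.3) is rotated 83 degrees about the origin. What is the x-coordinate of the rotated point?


x' = x*cos(theta) - y*sin(theta)
cos(83 deg) = 0.1219, sin(83 deg) = 0.9925
x' = -3.2 * 0.1219 - -1.3 * 0.9925
= -0.39 - -1.2903
= 0.9003


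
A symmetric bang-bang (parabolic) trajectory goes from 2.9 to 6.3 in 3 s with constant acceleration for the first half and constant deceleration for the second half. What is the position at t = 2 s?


Symmetric rest-to-rest: each phase covers (pf-p0)/2 in time T/2. 0.5*a*(T/2)^2 = (pf-p0)/2 => a = 4*(pf-p0)/T^2
a = 4*(6.3-2.9)/3^2 = 1.5111
t = 2 is in the deceleration phase (t > T/2).
p = pf - 0.5*a*(T-t)^2 = 6.3 - 0.5*1.5111*1^2
= 5.5444


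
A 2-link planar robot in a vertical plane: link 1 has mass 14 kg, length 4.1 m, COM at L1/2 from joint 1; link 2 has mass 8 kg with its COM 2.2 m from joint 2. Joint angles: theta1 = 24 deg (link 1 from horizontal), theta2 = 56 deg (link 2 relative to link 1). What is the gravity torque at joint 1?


Horizontal distance from joint 1 to link-1 COM:
  x_c1 = (L1/2)*cos(t1) = 2.05 * 0.9135 = 1.8728 m
Horizontal distance from joint 1 to link-2 COM:
  x_c2 = L1*cos(t1) + Lc2*cos(t1+t2)
       = 4.1*0.9135 + 2.2*0.1736 = 4.1276 m
tau1 = m1*g*x_c1 + m2*g*x_c2
     = 14*9.81*1.8728 + 8*9.81*4.1276
     = 257.206 + 323.9311
     = 581.1371 Nm
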